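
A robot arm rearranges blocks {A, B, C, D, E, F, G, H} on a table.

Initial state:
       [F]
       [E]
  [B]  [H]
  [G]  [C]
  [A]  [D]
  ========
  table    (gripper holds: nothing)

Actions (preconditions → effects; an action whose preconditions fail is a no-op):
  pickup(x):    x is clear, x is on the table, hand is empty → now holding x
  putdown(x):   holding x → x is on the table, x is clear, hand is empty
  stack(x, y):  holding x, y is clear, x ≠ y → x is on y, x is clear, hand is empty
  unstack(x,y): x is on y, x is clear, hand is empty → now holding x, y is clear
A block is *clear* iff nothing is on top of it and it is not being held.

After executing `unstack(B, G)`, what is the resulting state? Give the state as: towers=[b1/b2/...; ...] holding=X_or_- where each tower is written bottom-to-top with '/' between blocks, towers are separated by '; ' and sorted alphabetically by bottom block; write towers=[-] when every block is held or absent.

before: towers=[A/G/B; D/C/H/E/F] holding=-
pre[unstack(B, G)]: on(B,G) yes, clear(B) yes, handempty yes
all met → apply unstack(B, G)
after:  towers=[A/G; D/C/H/E/F] holding=B

towers=[A/G; D/C/H/E/F] holding=B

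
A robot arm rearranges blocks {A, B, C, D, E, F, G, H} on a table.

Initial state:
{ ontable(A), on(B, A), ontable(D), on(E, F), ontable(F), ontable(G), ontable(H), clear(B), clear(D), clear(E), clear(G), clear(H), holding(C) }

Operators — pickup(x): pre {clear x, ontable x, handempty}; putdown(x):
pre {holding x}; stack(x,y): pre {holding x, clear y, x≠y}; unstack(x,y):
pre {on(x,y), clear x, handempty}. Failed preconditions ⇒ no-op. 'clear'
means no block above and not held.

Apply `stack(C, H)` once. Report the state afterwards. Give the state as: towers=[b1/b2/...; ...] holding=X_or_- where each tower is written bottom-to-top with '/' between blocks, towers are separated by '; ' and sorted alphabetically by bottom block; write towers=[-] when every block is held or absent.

towers=[A/B; D; F/E; G; H/C] holding=-

before: towers=[A/B; D; F/E; G; H] holding=C
pre[stack(C, H)]: holding(C) ✓, clear(H) ✓, C≠H ✓
all met → apply stack(C, H)
after:  towers=[A/B; D; F/E; G; H/C] holding=-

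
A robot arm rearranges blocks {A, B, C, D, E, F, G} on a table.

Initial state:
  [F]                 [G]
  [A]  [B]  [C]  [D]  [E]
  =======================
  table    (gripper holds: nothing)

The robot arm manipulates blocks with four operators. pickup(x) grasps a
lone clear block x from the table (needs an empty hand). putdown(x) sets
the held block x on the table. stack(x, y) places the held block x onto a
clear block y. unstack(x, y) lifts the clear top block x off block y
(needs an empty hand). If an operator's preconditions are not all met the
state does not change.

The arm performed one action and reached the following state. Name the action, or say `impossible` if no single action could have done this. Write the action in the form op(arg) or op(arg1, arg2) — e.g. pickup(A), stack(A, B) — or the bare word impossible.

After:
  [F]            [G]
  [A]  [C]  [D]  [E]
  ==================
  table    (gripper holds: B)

target: towers=[A/F; C; D; E/G] holding=B
         pickup(B) → towers=[A/F; C; D; E/G] holding=B  ← match
     unstack(F, A) → towers=[A; B; C; D; E/G] holding=F
     unstack(G, E) → towers=[A/F; B; C; D; E] holding=G
         pickup(D) → towers=[A/F; B; C; E/G] holding=D
         pickup(C) → towers=[A/F; B; D; E/G] holding=C

pickup(B)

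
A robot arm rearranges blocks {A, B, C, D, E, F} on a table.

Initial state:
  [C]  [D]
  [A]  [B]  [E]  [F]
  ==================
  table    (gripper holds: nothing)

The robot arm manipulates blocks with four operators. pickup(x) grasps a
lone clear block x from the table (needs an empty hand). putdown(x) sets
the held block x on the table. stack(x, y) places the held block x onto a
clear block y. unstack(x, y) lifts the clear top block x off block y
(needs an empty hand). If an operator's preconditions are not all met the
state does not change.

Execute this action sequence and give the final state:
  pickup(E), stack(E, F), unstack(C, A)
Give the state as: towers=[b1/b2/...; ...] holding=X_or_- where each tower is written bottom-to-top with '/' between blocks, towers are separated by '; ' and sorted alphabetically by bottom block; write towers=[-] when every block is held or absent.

towers=[A; B/D; F/E] holding=C

step 1 (pickup(E)): towers=[A/C; B/D; F] holding=E
step 2 (stack(E, F)): towers=[A/C; B/D; F/E] holding=-
step 3 (unstack(C, A)): towers=[A; B/D; F/E] holding=C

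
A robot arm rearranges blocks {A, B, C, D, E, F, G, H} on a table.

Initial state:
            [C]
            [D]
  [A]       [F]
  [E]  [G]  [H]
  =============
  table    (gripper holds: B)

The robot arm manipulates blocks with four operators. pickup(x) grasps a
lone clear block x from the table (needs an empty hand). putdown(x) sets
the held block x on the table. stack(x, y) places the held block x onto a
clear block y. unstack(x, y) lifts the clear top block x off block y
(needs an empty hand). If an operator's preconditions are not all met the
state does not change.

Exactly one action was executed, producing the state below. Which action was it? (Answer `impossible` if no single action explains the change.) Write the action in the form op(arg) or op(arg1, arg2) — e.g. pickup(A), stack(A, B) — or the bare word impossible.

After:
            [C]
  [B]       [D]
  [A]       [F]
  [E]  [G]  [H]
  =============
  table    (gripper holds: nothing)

target: towers=[E/A/B; G; H/F/D/C] holding=-
        putdown(B) → towers=[B; E/A; G; H/F/D/C] holding=-
       stack(B, G) → towers=[E/A; G/B; H/F/D/C] holding=-
       stack(B, A) → towers=[E/A/B; G; H/F/D/C] holding=-  ← match
       stack(B, C) → towers=[E/A; G; H/F/D/C/B] holding=-

stack(B, A)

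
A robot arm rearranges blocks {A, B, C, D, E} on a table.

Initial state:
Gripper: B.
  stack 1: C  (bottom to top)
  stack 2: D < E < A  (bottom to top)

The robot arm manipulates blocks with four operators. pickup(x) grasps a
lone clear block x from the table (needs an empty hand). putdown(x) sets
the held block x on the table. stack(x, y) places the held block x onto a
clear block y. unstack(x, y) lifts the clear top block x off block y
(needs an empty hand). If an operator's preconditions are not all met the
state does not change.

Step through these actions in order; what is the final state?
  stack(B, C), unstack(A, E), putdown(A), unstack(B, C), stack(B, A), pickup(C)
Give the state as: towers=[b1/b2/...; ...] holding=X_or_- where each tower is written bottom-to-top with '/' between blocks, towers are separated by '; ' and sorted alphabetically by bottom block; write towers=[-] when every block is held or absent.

towers=[A/B; D/E] holding=C

step 1 (stack(B, C)): towers=[C/B; D/E/A] holding=-
step 2 (unstack(A, E)): towers=[C/B; D/E] holding=A
step 3 (putdown(A)): towers=[A; C/B; D/E] holding=-
step 4 (unstack(B, C)): towers=[A; C; D/E] holding=B
step 5 (stack(B, A)): towers=[A/B; C; D/E] holding=-
step 6 (pickup(C)): towers=[A/B; D/E] holding=C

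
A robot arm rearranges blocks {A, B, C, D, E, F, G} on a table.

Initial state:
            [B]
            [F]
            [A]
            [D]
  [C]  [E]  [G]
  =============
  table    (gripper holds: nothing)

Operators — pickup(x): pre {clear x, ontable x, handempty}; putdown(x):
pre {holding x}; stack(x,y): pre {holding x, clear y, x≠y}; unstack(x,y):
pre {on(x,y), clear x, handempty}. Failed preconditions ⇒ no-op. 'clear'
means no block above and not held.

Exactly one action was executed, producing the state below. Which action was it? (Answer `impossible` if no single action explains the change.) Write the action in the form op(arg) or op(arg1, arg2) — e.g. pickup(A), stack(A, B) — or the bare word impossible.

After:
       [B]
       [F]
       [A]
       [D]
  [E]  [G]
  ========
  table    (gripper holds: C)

pickup(C)

target: towers=[E; G/D/A/F/B] holding=C
     unstack(B, F) → towers=[C; E; G/D/A/F] holding=B
         pickup(E) → towers=[C; G/D/A/F/B] holding=E
         pickup(C) → towers=[E; G/D/A/F/B] holding=C  ← match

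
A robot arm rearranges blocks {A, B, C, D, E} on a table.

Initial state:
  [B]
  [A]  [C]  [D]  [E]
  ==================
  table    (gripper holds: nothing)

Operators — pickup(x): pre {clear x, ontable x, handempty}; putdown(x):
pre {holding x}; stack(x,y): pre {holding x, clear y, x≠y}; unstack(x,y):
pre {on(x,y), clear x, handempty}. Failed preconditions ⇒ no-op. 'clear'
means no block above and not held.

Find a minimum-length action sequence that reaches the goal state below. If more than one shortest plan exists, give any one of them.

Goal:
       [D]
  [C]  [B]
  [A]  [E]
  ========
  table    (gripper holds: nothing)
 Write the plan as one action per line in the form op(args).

step 1 (unstack(B, A)): towers=[A; C; D; E] holding=B
step 2 (stack(B, E)): towers=[A; C; D; E/B] holding=-
step 3 (pickup(D)): towers=[A; C; E/B] holding=D
step 4 (stack(D, B)): towers=[A; C; E/B/D] holding=-
step 5 (pickup(C)): towers=[A; E/B/D] holding=C
step 6 (stack(C, A)): towers=[A/C; E/B/D] holding=-
goal check: towers=[A/C; E/B/D] holding=- — reached (length 6, optimal by BFS)

unstack(B, A)
stack(B, E)
pickup(D)
stack(D, B)
pickup(C)
stack(C, A)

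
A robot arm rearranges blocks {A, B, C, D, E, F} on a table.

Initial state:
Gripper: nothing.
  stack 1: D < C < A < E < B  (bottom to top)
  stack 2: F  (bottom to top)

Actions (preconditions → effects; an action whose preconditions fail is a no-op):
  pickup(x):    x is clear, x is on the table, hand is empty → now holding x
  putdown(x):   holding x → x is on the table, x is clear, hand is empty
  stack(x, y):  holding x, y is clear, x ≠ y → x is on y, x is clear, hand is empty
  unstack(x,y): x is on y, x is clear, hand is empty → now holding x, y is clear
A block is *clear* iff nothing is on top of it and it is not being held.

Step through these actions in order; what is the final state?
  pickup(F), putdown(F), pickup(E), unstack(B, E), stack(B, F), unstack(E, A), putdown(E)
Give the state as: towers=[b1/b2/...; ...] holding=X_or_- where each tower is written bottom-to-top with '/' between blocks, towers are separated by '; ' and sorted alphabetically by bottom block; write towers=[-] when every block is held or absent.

towers=[D/C/A; E; F/B] holding=-

step 1 (pickup(F)): towers=[D/C/A/E/B] holding=F
step 2 (putdown(F)): towers=[D/C/A/E/B; F] holding=-
step 3 (pickup(E)) [no-op]: towers=[D/C/A/E/B; F] holding=-
step 4 (unstack(B, E)): towers=[D/C/A/E; F] holding=B
step 5 (stack(B, F)): towers=[D/C/A/E; F/B] holding=-
step 6 (unstack(E, A)): towers=[D/C/A; F/B] holding=E
step 7 (putdown(E)): towers=[D/C/A; E; F/B] holding=-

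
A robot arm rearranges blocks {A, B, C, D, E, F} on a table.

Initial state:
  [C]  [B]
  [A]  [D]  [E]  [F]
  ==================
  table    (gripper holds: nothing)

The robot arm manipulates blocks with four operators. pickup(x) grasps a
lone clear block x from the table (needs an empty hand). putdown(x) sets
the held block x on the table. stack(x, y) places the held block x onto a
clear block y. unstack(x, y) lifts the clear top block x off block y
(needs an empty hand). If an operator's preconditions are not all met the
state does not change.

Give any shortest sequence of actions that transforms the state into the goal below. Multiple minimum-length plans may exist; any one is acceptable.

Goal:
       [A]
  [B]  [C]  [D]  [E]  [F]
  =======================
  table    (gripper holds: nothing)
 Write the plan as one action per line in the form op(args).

unstack(B, D)
putdown(B)
unstack(C, A)
putdown(C)
pickup(A)
stack(A, C)

step 1 (unstack(B, D)): towers=[A/C; D; E; F] holding=B
step 2 (putdown(B)): towers=[A/C; B; D; E; F] holding=-
step 3 (unstack(C, A)): towers=[A; B; D; E; F] holding=C
step 4 (putdown(C)): towers=[A; B; C; D; E; F] holding=-
step 5 (pickup(A)): towers=[B; C; D; E; F] holding=A
step 6 (stack(A, C)): towers=[B; C/A; D; E; F] holding=-
goal check: towers=[B; C/A; D; E; F] holding=- — reached (length 6, optimal by BFS)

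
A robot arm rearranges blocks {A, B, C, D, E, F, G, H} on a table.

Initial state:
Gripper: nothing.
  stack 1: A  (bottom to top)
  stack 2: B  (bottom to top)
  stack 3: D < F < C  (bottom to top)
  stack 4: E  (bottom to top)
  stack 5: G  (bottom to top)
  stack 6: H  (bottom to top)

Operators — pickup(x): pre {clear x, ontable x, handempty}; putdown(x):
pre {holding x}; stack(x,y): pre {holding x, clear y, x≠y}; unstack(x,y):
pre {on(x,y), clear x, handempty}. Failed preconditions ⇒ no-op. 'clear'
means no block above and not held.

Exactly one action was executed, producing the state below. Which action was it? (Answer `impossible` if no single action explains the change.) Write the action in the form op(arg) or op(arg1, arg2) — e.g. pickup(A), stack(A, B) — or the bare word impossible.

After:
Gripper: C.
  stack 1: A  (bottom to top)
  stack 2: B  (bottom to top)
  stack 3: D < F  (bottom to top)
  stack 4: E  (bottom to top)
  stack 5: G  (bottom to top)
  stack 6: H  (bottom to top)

target: towers=[A; B; D/F; E; G; H] holding=C
         pickup(G) → towers=[A; B; D/F/C; E; H] holding=G
         pickup(A) → towers=[B; D/F/C; E; G; H] holding=A
         pickup(E) → towers=[A; B; D/F/C; G; H] holding=E
         pickup(H) → towers=[A; B; D/F/C; E; G] holding=H
         pickup(B) → towers=[A; D/F/C; E; G; H] holding=B
     unstack(C, F) → towers=[A; B; D/F; E; G; H] holding=C  ← match

unstack(C, F)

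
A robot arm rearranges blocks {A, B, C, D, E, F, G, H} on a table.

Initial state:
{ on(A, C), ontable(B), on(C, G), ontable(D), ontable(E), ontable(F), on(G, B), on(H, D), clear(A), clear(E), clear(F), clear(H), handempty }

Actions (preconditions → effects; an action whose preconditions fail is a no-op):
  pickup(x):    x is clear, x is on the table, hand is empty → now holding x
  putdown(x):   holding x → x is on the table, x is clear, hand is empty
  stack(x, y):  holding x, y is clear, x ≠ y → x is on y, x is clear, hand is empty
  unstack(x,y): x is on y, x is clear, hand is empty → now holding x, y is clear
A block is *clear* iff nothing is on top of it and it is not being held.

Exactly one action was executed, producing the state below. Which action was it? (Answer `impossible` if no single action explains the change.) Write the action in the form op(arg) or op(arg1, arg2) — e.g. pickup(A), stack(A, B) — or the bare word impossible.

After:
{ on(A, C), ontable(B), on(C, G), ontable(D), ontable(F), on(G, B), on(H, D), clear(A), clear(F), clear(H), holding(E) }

target: towers=[B/G/C/A; D/H; F] holding=E
     unstack(A, C) → towers=[B/G/C; D/H; E; F] holding=A
         pickup(E) → towers=[B/G/C/A; D/H; F] holding=E  ← match
     unstack(H, D) → towers=[B/G/C/A; D; E; F] holding=H
         pickup(F) → towers=[B/G/C/A; D/H; E] holding=F

pickup(E)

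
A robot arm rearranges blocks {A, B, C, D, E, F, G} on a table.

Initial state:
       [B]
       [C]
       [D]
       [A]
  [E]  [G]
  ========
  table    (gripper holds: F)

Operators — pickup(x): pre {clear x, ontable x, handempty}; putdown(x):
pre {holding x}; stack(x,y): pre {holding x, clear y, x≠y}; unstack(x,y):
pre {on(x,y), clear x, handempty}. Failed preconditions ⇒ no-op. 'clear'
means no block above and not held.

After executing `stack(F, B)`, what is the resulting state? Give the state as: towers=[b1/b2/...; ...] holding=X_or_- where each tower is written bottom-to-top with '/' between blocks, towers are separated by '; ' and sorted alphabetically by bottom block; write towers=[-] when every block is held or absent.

towers=[E; G/A/D/C/B/F] holding=-

before: towers=[E; G/A/D/C/B] holding=F
pre[stack(F, B)]: holding(F) yes, clear(B) yes, F≠B yes
all met → apply stack(F, B)
after:  towers=[E; G/A/D/C/B/F] holding=-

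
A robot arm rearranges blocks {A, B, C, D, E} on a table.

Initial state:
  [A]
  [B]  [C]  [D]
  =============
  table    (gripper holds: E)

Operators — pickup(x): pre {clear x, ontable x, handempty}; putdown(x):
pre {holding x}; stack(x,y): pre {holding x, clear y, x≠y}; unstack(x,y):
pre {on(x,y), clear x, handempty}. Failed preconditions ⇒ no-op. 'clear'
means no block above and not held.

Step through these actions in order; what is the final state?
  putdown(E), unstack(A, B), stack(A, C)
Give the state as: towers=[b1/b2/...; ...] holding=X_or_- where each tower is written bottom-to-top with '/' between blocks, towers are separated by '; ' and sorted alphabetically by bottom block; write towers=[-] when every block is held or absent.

step 1 (putdown(E)): towers=[B/A; C; D; E] holding=-
step 2 (unstack(A, B)): towers=[B; C; D; E] holding=A
step 3 (stack(A, C)): towers=[B; C/A; D; E] holding=-

towers=[B; C/A; D; E] holding=-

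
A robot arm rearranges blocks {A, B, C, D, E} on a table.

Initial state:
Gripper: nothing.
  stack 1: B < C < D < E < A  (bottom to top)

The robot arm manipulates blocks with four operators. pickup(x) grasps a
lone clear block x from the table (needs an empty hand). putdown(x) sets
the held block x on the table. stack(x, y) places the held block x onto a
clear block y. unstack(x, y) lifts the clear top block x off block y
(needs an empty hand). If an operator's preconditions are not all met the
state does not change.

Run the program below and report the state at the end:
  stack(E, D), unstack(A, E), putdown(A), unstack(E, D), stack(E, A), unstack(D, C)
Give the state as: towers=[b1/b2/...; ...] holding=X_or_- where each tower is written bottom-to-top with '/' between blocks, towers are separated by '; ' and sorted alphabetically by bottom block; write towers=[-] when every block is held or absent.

step 1 (stack(E, D)) [no-op]: towers=[B/C/D/E/A] holding=-
step 2 (unstack(A, E)): towers=[B/C/D/E] holding=A
step 3 (putdown(A)): towers=[A; B/C/D/E] holding=-
step 4 (unstack(E, D)): towers=[A; B/C/D] holding=E
step 5 (stack(E, A)): towers=[A/E; B/C/D] holding=-
step 6 (unstack(D, C)): towers=[A/E; B/C] holding=D

towers=[A/E; B/C] holding=D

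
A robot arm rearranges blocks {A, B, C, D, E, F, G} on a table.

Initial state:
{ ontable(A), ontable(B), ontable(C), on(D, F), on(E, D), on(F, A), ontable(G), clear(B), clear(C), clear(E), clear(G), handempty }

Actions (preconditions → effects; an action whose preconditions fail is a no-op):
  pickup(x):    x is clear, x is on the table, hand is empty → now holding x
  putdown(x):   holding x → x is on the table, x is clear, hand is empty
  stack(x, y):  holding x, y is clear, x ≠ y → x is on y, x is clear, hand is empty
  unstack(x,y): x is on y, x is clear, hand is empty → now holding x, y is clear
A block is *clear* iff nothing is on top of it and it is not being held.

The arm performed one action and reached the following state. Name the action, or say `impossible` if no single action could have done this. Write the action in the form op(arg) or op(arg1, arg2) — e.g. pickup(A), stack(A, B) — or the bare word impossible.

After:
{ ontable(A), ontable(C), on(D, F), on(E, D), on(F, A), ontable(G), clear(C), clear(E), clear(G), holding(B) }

pickup(B)

target: towers=[A/F/D/E; C; G] holding=B
         pickup(B) → towers=[A/F/D/E; C; G] holding=B  ← match
         pickup(G) → towers=[A/F/D/E; B; C] holding=G
     unstack(E, D) → towers=[A/F/D; B; C; G] holding=E
         pickup(C) → towers=[A/F/D/E; B; G] holding=C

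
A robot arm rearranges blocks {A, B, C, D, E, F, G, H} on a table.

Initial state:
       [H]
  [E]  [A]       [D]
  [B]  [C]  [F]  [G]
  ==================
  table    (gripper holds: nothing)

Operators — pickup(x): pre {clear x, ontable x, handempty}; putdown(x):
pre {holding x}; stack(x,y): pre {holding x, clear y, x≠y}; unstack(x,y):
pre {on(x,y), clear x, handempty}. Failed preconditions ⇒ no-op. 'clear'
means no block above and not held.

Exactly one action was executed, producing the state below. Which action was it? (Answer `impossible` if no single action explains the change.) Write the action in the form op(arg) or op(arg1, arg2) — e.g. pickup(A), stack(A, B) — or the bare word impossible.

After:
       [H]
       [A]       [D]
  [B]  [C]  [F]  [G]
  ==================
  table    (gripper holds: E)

unstack(E, B)

target: towers=[B; C/A/H; F; G/D] holding=E
     unstack(E, B) → towers=[B; C/A/H; F; G/D] holding=E  ← match
     unstack(H, A) → towers=[B/E; C/A; F; G/D] holding=H
         pickup(F) → towers=[B/E; C/A/H; G/D] holding=F
     unstack(D, G) → towers=[B/E; C/A/H; F; G] holding=D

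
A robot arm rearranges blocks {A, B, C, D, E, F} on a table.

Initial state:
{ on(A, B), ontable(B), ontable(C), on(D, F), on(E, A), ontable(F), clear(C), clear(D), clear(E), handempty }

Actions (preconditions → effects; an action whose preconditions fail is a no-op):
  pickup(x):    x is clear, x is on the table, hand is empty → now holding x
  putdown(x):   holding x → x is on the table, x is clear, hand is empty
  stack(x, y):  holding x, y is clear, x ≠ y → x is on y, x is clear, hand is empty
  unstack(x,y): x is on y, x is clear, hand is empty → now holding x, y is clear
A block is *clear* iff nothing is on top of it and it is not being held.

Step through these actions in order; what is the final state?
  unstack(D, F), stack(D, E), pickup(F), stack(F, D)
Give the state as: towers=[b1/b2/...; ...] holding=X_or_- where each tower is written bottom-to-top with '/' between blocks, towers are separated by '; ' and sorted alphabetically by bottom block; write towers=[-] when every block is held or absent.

towers=[B/A/E/D/F; C] holding=-

step 1 (unstack(D, F)): towers=[B/A/E; C; F] holding=D
step 2 (stack(D, E)): towers=[B/A/E/D; C; F] holding=-
step 3 (pickup(F)): towers=[B/A/E/D; C] holding=F
step 4 (stack(F, D)): towers=[B/A/E/D/F; C] holding=-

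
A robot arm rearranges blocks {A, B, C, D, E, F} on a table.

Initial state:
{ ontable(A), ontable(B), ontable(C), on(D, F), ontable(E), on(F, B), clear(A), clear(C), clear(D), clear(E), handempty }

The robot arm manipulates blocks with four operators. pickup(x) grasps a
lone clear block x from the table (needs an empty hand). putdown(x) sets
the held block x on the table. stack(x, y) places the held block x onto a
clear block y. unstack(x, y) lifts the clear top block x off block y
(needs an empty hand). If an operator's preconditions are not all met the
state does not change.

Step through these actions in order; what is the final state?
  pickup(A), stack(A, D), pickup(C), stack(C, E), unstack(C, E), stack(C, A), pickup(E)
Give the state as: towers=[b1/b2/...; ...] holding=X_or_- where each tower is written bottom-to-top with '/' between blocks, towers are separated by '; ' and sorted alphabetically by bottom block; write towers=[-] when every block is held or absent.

towers=[B/F/D/A/C] holding=E

step 1 (pickup(A)): towers=[B/F/D; C; E] holding=A
step 2 (stack(A, D)): towers=[B/F/D/A; C; E] holding=-
step 3 (pickup(C)): towers=[B/F/D/A; E] holding=C
step 4 (stack(C, E)): towers=[B/F/D/A; E/C] holding=-
step 5 (unstack(C, E)): towers=[B/F/D/A; E] holding=C
step 6 (stack(C, A)): towers=[B/F/D/A/C; E] holding=-
step 7 (pickup(E)): towers=[B/F/D/A/C] holding=E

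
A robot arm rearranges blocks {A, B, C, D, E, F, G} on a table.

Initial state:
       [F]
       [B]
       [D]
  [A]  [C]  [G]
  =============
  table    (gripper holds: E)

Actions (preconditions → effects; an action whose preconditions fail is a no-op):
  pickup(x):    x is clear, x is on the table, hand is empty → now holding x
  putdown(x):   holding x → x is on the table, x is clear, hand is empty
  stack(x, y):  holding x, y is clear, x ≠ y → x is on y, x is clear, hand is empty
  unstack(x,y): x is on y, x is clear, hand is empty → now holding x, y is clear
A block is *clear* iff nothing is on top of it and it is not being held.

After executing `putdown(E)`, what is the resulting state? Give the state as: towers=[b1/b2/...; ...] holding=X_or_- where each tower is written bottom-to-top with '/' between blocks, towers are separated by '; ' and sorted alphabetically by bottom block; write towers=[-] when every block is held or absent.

towers=[A; C/D/B/F; E; G] holding=-

before: towers=[A; C/D/B/F; G] holding=E
pre[putdown(E)]: holding(E) ✓
all met → apply putdown(E)
after:  towers=[A; C/D/B/F; E; G] holding=-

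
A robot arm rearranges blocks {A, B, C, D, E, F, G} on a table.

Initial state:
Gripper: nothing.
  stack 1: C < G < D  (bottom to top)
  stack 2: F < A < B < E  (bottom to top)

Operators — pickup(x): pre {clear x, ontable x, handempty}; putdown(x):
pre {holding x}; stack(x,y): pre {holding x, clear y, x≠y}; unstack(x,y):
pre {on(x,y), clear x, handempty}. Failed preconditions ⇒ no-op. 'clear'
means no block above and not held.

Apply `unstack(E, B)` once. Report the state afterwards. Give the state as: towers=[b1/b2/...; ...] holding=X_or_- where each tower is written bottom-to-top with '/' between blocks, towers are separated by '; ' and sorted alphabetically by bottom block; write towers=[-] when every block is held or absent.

before: towers=[C/G/D; F/A/B/E] holding=-
pre[unstack(E, B)]: on(E,B) ✓, clear(E) ✓, handempty ✓
all met → apply unstack(E, B)
after:  towers=[C/G/D; F/A/B] holding=E

towers=[C/G/D; F/A/B] holding=E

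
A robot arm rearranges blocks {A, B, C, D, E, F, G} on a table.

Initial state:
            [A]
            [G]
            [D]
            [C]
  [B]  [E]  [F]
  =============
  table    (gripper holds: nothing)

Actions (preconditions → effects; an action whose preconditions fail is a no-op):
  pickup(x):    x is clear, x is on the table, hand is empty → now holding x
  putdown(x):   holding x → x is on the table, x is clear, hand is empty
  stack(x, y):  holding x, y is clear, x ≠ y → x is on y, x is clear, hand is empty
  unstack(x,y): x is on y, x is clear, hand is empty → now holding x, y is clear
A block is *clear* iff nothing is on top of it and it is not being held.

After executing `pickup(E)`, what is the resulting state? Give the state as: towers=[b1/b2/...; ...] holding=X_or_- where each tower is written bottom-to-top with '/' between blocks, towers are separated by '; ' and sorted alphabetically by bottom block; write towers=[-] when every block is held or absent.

before: towers=[B; E; F/C/D/G/A] holding=-
pre[pickup(E)]: clear(E) ok, ontable(E) ok, handempty ok
all met → apply pickup(E)
after:  towers=[B; F/C/D/G/A] holding=E

towers=[B; F/C/D/G/A] holding=E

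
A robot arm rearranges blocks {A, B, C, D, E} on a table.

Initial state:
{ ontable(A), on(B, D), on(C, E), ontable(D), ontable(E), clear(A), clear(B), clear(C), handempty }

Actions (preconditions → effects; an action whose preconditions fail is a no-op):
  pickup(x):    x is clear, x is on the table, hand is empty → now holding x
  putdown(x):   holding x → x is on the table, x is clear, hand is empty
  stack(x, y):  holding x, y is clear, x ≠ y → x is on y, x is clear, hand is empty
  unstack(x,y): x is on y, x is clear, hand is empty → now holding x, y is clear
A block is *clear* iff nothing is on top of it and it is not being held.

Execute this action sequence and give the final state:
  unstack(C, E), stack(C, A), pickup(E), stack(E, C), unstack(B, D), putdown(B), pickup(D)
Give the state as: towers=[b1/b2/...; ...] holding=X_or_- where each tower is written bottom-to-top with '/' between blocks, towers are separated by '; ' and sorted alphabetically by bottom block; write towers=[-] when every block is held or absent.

towers=[A/C/E; B] holding=D

step 1 (unstack(C, E)): towers=[A; D/B; E] holding=C
step 2 (stack(C, A)): towers=[A/C; D/B; E] holding=-
step 3 (pickup(E)): towers=[A/C; D/B] holding=E
step 4 (stack(E, C)): towers=[A/C/E; D/B] holding=-
step 5 (unstack(B, D)): towers=[A/C/E; D] holding=B
step 6 (putdown(B)): towers=[A/C/E; B; D] holding=-
step 7 (pickup(D)): towers=[A/C/E; B] holding=D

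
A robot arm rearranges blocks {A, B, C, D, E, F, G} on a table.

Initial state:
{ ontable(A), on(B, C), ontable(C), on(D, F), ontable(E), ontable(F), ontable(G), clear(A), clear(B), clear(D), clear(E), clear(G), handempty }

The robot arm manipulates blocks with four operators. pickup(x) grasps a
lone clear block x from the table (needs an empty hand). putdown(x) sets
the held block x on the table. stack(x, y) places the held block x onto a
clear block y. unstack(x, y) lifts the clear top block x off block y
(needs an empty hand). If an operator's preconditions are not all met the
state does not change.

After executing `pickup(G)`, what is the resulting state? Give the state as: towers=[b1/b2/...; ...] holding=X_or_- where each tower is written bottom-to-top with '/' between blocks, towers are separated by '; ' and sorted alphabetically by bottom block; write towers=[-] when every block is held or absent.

before: towers=[A; C/B; E; F/D; G] holding=-
pre[pickup(G)]: clear(G) ok, ontable(G) ok, handempty ok
all met → apply pickup(G)
after:  towers=[A; C/B; E; F/D] holding=G

towers=[A; C/B; E; F/D] holding=G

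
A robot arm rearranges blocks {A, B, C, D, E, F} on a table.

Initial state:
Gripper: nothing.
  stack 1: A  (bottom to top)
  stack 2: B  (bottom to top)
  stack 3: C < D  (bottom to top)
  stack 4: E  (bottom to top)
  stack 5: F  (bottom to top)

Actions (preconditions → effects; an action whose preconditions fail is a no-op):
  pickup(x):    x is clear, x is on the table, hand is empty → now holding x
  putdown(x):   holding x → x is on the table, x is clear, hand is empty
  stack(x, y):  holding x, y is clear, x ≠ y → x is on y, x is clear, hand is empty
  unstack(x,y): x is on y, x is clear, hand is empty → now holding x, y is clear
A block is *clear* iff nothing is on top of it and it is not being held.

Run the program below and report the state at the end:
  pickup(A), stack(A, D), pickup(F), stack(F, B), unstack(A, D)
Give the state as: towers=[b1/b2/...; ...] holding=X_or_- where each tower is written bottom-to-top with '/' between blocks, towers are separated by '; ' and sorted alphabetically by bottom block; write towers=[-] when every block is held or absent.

step 1 (pickup(A)): towers=[B; C/D; E; F] holding=A
step 2 (stack(A, D)): towers=[B; C/D/A; E; F] holding=-
step 3 (pickup(F)): towers=[B; C/D/A; E] holding=F
step 4 (stack(F, B)): towers=[B/F; C/D/A; E] holding=-
step 5 (unstack(A, D)): towers=[B/F; C/D; E] holding=A

towers=[B/F; C/D; E] holding=A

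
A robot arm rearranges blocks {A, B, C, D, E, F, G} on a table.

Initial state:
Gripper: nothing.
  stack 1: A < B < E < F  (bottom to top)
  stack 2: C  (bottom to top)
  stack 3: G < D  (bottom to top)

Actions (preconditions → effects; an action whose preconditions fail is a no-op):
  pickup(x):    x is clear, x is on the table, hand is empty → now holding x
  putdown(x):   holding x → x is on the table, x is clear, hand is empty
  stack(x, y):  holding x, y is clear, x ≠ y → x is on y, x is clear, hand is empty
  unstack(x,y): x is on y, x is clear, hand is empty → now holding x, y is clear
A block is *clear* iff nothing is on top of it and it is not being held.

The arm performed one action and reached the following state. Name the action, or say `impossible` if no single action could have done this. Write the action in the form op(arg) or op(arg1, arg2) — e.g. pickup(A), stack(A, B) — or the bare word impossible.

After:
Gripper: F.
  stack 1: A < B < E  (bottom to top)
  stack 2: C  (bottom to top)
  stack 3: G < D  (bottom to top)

unstack(F, E)

target: towers=[A/B/E; C; G/D] holding=F
     unstack(F, E) → towers=[A/B/E; C; G/D] holding=F  ← match
     unstack(D, G) → towers=[A/B/E/F; C; G] holding=D
         pickup(C) → towers=[A/B/E/F; G/D] holding=C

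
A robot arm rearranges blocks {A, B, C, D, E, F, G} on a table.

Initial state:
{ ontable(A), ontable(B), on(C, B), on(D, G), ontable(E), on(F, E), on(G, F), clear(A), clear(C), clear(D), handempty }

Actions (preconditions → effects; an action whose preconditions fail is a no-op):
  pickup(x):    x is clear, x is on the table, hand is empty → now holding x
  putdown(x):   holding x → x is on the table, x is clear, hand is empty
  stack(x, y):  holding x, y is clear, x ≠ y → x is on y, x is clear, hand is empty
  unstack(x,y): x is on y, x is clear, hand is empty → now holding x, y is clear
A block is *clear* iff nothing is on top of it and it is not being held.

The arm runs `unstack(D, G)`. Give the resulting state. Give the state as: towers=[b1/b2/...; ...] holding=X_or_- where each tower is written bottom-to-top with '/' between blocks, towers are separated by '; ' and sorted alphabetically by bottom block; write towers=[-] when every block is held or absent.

towers=[A; B/C; E/F/G] holding=D

before: towers=[A; B/C; E/F/G/D] holding=-
pre[unstack(D, G)]: on(D,G) ok, clear(D) ok, handempty ok
all met → apply unstack(D, G)
after:  towers=[A; B/C; E/F/G] holding=D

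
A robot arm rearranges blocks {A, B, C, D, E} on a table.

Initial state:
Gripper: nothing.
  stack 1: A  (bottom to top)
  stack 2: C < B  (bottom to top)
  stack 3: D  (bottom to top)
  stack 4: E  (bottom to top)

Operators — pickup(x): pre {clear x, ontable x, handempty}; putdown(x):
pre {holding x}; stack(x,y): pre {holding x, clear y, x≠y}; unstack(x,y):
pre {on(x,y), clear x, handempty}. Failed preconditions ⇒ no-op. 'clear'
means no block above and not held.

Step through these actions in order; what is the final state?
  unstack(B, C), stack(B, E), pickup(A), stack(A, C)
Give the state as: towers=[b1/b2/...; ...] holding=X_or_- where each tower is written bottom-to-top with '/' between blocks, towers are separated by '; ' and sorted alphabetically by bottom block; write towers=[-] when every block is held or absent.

step 1 (unstack(B, C)): towers=[A; C; D; E] holding=B
step 2 (stack(B, E)): towers=[A; C; D; E/B] holding=-
step 3 (pickup(A)): towers=[C; D; E/B] holding=A
step 4 (stack(A, C)): towers=[C/A; D; E/B] holding=-

towers=[C/A; D; E/B] holding=-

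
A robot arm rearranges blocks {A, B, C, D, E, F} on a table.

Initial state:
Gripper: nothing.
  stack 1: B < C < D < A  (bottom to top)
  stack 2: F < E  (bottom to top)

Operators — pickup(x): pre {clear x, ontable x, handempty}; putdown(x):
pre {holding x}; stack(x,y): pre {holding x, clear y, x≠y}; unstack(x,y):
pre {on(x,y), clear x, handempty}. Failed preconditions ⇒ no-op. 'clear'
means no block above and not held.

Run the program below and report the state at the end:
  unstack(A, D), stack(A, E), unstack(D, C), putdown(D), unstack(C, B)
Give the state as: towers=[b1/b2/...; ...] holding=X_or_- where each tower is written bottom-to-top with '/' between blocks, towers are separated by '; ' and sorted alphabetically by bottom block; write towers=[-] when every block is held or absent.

step 1 (unstack(A, D)): towers=[B/C/D; F/E] holding=A
step 2 (stack(A, E)): towers=[B/C/D; F/E/A] holding=-
step 3 (unstack(D, C)): towers=[B/C; F/E/A] holding=D
step 4 (putdown(D)): towers=[B/C; D; F/E/A] holding=-
step 5 (unstack(C, B)): towers=[B; D; F/E/A] holding=C

towers=[B; D; F/E/A] holding=C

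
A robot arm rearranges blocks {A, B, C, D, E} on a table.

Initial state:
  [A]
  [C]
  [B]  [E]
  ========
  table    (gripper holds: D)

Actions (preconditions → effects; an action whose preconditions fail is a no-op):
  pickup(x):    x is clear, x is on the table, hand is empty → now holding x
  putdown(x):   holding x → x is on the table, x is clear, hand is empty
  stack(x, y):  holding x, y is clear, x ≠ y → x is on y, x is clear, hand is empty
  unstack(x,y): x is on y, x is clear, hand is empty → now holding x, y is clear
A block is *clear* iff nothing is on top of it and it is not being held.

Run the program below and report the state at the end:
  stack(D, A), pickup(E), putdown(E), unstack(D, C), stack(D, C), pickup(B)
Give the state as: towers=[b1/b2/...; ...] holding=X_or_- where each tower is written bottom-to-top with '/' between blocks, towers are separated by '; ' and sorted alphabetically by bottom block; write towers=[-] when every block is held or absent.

towers=[B/C/A/D; E] holding=-

step 1 (stack(D, A)): towers=[B/C/A/D; E] holding=-
step 2 (pickup(E)): towers=[B/C/A/D] holding=E
step 3 (putdown(E)): towers=[B/C/A/D; E] holding=-
step 4 (unstack(D, C)) [no-op]: towers=[B/C/A/D; E] holding=-
step 5 (stack(D, C)) [no-op]: towers=[B/C/A/D; E] holding=-
step 6 (pickup(B)) [no-op]: towers=[B/C/A/D; E] holding=-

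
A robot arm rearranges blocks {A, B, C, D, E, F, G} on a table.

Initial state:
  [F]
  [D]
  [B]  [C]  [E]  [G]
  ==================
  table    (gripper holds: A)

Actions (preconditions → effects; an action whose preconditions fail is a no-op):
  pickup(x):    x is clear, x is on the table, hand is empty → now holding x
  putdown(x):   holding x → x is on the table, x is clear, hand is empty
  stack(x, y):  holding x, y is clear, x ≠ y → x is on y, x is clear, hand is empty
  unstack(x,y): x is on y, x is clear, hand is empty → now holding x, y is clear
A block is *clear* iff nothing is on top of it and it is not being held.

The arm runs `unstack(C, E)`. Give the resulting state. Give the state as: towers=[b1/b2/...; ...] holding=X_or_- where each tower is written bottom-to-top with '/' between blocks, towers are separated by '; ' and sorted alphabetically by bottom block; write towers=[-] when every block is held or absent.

before: towers=[B/D/F; C; E; G] holding=A
pre[unstack(C, E)]: on(C,E) ✗, clear(C) ✓, handempty ✗
on(C,E), handempty unmet → unstack(C, E) is a no-op
after:  towers=[B/D/F; C; E; G] holding=A

towers=[B/D/F; C; E; G] holding=A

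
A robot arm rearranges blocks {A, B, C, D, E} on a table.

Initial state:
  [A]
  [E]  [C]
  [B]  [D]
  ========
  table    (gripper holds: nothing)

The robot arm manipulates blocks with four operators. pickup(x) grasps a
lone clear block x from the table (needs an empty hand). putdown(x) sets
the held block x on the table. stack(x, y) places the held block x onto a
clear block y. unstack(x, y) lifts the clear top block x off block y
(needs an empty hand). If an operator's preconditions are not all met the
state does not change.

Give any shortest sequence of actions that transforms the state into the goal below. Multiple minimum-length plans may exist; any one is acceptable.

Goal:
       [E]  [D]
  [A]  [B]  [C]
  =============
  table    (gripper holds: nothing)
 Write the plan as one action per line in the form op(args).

step 1 (unstack(A, E)): towers=[B/E; D/C] holding=A
step 2 (putdown(A)): towers=[A; B/E; D/C] holding=-
step 3 (unstack(C, D)): towers=[A; B/E; D] holding=C
step 4 (putdown(C)): towers=[A; B/E; C; D] holding=-
step 5 (pickup(D)): towers=[A; B/E; C] holding=D
step 6 (stack(D, C)): towers=[A; B/E; C/D] holding=-
goal check: towers=[A; B/E; C/D] holding=- — reached (length 6, optimal by BFS)

unstack(A, E)
putdown(A)
unstack(C, D)
putdown(C)
pickup(D)
stack(D, C)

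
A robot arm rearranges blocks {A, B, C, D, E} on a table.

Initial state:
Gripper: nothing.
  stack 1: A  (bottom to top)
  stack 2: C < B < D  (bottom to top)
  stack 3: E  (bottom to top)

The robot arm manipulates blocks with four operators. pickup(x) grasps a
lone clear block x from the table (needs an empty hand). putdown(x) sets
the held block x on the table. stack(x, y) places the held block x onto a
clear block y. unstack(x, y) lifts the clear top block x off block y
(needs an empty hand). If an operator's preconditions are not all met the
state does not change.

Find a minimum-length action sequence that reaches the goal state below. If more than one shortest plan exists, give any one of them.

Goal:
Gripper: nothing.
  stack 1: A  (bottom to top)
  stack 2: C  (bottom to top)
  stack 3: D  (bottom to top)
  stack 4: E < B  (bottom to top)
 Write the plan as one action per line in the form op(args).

step 1 (unstack(D, B)): towers=[A; C/B; E] holding=D
step 2 (putdown(D)): towers=[A; C/B; D; E] holding=-
step 3 (unstack(B, C)): towers=[A; C; D; E] holding=B
step 4 (stack(B, E)): towers=[A; C; D; E/B] holding=-
goal check: towers=[A; C; D; E/B] holding=- — reached (length 4, optimal by BFS)

unstack(D, B)
putdown(D)
unstack(B, C)
stack(B, E)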